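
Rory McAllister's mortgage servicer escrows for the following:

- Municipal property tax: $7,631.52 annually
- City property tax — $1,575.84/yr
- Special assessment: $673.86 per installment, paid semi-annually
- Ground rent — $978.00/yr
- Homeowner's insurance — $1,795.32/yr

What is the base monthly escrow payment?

$1,110.70

Municipal property tax = $7,631.52/yr
City property tax = $1,575.84/yr
Special assessment = $673.86 × 2 = $1,347.72/yr
Ground rent = $978.00/yr
Homeowner's insurance = $1,795.32/yr
Yearly total = $7,631.52 + $1,575.84 + $1,347.72 + $978.00 + $1,795.32 = $13,328.40
Monthly escrow = $13,328.40 / 12 = $1,110.70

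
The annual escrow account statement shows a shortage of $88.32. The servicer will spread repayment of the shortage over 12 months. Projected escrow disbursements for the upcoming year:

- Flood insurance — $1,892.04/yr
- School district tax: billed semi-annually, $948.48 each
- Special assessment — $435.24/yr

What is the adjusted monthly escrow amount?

Flood insurance = $1,892.04
School district tax = $948.48 × 2 = $1,896.96
Special assessment = $435.24
Combined annual = $1,892.04 + $1,896.96 + $435.24 = $4,224.24
Per month = $4,224.24 / 12 = $352.02
Shortage per month = $88.32 / 12 = $7.36
New monthly escrow = $352.02 + $7.36 = $359.38

$359.38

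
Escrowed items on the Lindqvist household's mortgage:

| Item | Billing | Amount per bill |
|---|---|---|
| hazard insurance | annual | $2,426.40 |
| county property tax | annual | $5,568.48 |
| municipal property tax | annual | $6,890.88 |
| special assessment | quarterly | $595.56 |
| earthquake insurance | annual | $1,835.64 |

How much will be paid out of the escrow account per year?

$19,103.64

Hazard insurance — $2,426.40 annually
County property tax — $5,568.48 annually
Municipal property tax — $6,890.88 annually
Special assessment — $595.56 × 4 = $2,382.24 annually
Earthquake insurance — $1,835.64 annually
Total annual escrow = $19,103.64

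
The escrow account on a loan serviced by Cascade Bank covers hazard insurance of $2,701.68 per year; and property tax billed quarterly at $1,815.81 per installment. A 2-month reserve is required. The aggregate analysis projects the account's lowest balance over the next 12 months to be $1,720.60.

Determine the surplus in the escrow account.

Hazard insurance: $2,701.68/yr
Property tax: $1,815.81 × 4 = $7,263.24/yr
Total annual escrow = $2,701.68 + $7,263.24 = $9,964.92
Monthly = $9,964.92 / 12 = $830.41
Required reserve = 2 × $830.41 = $1,660.82
Excess over cushion: $1,720.60 − $1,660.82 = $59.78

$59.78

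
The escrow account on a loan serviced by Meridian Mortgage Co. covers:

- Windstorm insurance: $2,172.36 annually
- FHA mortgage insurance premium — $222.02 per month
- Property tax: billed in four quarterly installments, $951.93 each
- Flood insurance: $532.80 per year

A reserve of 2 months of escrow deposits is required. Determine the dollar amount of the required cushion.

$1,529.52

Windstorm insurance — $2,172.36 annually
FHA mortgage insurance premium — $222.02 × 12 = $2,664.24 annually
Property tax — $951.93 × 4 = $3,807.72 annually
Flood insurance — $532.80 annually
Total per year = $2,172.36 + $2,664.24 + $3,807.72 + $532.80 = $9,177.12
Monthly escrow = $9,177.12 ÷ 12 = $764.76
Reserve = 2 × $764.76 = $1,529.52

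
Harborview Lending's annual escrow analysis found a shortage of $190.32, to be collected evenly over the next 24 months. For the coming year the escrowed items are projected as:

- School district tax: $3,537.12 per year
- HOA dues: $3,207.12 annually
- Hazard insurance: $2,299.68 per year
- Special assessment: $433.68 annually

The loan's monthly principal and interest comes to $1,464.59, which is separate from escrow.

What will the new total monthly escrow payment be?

School district tax = $3,537.12 annually
HOA dues = $3,207.12 annually
Hazard insurance = $2,299.68 annually
Special assessment = $433.68 annually
Total annual escrow = $3,537.12 + $3,207.12 + $2,299.68 + $433.68 = $9,477.60
Per month = $9,477.60 / 12 = $789.80
Monthly shortage recovery: $190.32 / 24 = $7.93
Adjusted monthly = $789.80 + $7.93 = $797.73

$797.73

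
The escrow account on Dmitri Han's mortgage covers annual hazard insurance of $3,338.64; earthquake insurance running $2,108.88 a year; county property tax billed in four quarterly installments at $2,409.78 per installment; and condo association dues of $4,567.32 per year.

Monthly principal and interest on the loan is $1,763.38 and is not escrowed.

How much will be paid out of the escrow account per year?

Hazard insurance — $3,338.64
Earthquake insurance — $2,108.88
County property tax — $2,409.78 × 4 = $9,639.12
Condo association dues — $4,567.32
Annual escrow total = $3,338.64 + $2,108.88 + $9,639.12 + $4,567.32 = $19,653.96

$19,653.96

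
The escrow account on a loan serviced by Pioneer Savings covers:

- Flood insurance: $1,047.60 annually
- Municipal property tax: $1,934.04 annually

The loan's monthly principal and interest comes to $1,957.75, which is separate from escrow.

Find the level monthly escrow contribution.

$248.47

Flood insurance: $1,047.60 annually
Municipal property tax: $1,934.04 annually
Combined annual = $1,047.60 + $1,934.04 = $2,981.64
Base monthly escrow = $2,981.64 / 12 = $248.47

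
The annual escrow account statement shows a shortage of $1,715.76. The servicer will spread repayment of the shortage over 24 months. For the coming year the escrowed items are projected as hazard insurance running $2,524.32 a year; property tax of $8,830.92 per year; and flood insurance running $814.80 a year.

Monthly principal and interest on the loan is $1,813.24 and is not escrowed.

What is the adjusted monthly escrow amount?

Hazard insurance — $2,524.32 per year
Property tax — $8,830.92 per year
Flood insurance — $814.80 per year
Total annual escrow = $2,524.32 + $8,830.92 + $814.80 = $12,170.04
Monthly = $12,170.04 ÷ 12 = $1,014.17
Shortage per month = $1,715.76 / 24 = $71.49
New monthly escrow = $1,014.17 + $71.49 = $1,085.66

$1,085.66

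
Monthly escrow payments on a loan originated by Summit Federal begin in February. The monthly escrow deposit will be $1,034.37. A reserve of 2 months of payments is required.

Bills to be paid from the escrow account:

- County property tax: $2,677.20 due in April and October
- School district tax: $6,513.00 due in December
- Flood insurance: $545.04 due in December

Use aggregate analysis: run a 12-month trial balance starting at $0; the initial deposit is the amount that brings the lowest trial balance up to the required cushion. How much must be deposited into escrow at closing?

$3,103.11

Cushion = 2 × $1,034.37 = $2,068.74
Trial balance (start $0, +$1,034.37 each month, − disbursements):
  Feb: +$1,034.37 → $1,034.37
  Mar: +$1,034.37 → $2,068.74
  Apr: +$1,034.37 − $2,677.20 → $425.91
  May: +$1,034.37 → $1,460.28
  Jun: +$1,034.37 → $2,494.65
  Jul: +$1,034.37 → $3,529.02
  Aug: +$1,034.37 → $4,563.39
  Sep: +$1,034.37 → $5,597.76
  Oct: +$1,034.37 − $2,677.20 → $3,954.93
  Nov: +$1,034.37 → $4,989.30
  Dec: +$1,034.37 − $7,058.04 → -$1,034.37
  Jan: +$1,034.37 → $0.00
Lowest trial balance = -$1,034.37 (Dec)
Initial deposit = cushion − low point = $2,068.74 − (-$1,034.37) = $3,103.11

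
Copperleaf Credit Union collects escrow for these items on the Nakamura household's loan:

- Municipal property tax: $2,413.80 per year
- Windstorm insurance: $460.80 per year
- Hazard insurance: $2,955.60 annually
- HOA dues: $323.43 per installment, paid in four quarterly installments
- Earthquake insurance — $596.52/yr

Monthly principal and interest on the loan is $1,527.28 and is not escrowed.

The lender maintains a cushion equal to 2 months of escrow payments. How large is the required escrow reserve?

$1,286.74

Municipal property tax — $2,413.80 annually
Windstorm insurance — $460.80 annually
Hazard insurance — $2,955.60 annually
HOA dues — $323.43 × 4 = $1,293.72 annually
Earthquake insurance — $596.52 annually
Combined annual = $2,413.80 + $460.80 + $2,955.60 + $1,293.72 + $596.52 = $7,720.44
Monthly = $7,720.44 ÷ 12 = $643.37
Cushion = 2 × $643.37 = $1,286.74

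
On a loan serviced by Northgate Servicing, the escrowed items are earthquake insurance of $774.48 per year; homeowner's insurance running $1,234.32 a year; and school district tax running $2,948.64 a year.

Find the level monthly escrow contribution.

Earthquake insurance = $774.48
Homeowner's insurance = $1,234.32
School district tax = $2,948.64
Total annual escrow = $4,957.44
Base monthly escrow = $4,957.44 ÷ 12 = $413.12

$413.12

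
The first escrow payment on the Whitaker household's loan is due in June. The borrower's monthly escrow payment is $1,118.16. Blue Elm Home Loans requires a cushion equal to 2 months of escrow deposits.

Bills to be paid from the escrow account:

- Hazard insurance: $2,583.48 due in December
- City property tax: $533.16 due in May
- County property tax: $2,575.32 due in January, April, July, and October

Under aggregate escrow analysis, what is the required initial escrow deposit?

Cushion = 2 × $1,118.16 = $2,236.32
Trial balance (start $0, +$1,118.16 each month, − disbursements):
  Jun: +$1,118.16 → $1,118.16
  Jul: +$1,118.16 − $2,575.32 → -$339.00
  Aug: +$1,118.16 → $779.16
  Sep: +$1,118.16 → $1,897.32
  Oct: +$1,118.16 − $2,575.32 → $440.16
  Nov: +$1,118.16 → $1,558.32
  Dec: +$1,118.16 − $2,583.48 → $93.00
  Jan: +$1,118.16 − $2,575.32 → -$1,364.16
  Feb: +$1,118.16 → -$246.00
  Mar: +$1,118.16 → $872.16
  Apr: +$1,118.16 − $2,575.32 → -$585.00
  May: +$1,118.16 − $533.16 → $0.00
Lowest trial balance = -$1,364.16 (Jan)
Initial deposit = cushion − low point = $2,236.32 − (-$1,364.16) = $3,600.48

$3,600.48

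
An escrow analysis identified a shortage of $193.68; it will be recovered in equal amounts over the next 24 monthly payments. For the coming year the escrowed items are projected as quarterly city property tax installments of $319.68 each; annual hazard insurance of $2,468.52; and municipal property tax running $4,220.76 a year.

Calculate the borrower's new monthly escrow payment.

$672.07

City property tax: $319.68 × 4 = $1,278.72 per year
Hazard insurance: $2,468.52 per year
Municipal property tax: $4,220.76 per year
Yearly total = $1,278.72 + $2,468.52 + $4,220.76 = $7,968.00
Base monthly escrow = $7,968.00 ÷ 12 = $664.00
Shortage per month = $193.68 / 24 = $8.07
New monthly escrow = $664.00 + $8.07 = $672.07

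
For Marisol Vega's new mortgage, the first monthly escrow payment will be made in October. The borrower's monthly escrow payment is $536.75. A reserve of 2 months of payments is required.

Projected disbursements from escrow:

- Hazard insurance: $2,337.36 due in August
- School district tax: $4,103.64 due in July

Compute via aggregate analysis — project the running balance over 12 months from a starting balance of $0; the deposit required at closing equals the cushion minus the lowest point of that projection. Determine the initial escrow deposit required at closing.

$1,610.25

Cushion = 2 × $536.75 = $1,073.50
Trial balance (start $0, +$536.75 each month, − disbursements):
  Oct: +$536.75 → $536.75
  Nov: +$536.75 → $1,073.50
  Dec: +$536.75 → $1,610.25
  Jan: +$536.75 → $2,147.00
  Feb: +$536.75 → $2,683.75
  Mar: +$536.75 → $3,220.50
  Apr: +$536.75 → $3,757.25
  May: +$536.75 → $4,294.00
  Jun: +$536.75 → $4,830.75
  Jul: +$536.75 − $4,103.64 → $1,263.86
  Aug: +$536.75 − $2,337.36 → -$536.75
  Sep: +$536.75 → $0.00
Lowest trial balance = -$536.75 (Aug)
Initial deposit = cushion − low point = $1,073.50 − (-$536.75) = $1,610.25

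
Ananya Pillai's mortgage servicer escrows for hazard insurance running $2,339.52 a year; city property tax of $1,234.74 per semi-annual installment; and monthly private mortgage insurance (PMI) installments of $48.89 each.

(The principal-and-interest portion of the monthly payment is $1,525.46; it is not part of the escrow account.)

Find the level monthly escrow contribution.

$449.64

Hazard insurance — $2,339.52 per year
City property tax — $1,234.74 × 2 = $2,469.48 per year
Private mortgage insurance (PMI) — $48.89 × 12 = $586.68 per year
Yearly total = $2,339.52 + $2,469.48 + $586.68 = $5,395.68
Monthly escrow = $5,395.68 / 12 = $449.64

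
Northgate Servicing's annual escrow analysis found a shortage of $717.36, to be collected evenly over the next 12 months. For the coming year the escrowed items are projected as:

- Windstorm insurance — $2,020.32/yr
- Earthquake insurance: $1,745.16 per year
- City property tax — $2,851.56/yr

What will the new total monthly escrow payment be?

Windstorm insurance: $2,020.32 per year
Earthquake insurance: $1,745.16 per year
City property tax: $2,851.56 per year
Annual escrow total = $2,020.32 + $1,745.16 + $2,851.56 = $6,617.04
Monthly = $6,617.04 / 12 = $551.42
Shortage spread = $717.36 ÷ 12 = $59.78/mo
New monthly escrow = $551.42 + $59.78 = $611.20

$611.20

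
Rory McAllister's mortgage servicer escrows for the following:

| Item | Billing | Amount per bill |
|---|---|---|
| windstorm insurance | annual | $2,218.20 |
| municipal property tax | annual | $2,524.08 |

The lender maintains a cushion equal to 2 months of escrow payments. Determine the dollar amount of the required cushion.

$790.38

Windstorm insurance = $2,218.20 per year
Municipal property tax = $2,524.08 per year
Combined annual = $2,218.20 + $2,524.08 = $4,742.28
Per month = $4,742.28 / 12 = $395.19
Reserve = 2 × $395.19 = $790.38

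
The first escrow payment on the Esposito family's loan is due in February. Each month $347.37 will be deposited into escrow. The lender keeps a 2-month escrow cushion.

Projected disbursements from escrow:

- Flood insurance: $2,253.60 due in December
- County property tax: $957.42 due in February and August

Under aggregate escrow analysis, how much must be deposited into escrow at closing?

$1,304.79

Cushion = 2 × $347.37 = $694.74
Trial balance (start $0, +$347.37 each month, − disbursements):
  Feb: +$347.37 − $957.42 → -$610.05
  Mar: +$347.37 → -$262.68
  Apr: +$347.37 → $84.69
  May: +$347.37 → $432.06
  Jun: +$347.37 → $779.43
  Jul: +$347.37 → $1,126.80
  Aug: +$347.37 − $957.42 → $516.75
  Sep: +$347.37 → $864.12
  Oct: +$347.37 → $1,211.49
  Nov: +$347.37 → $1,558.86
  Dec: +$347.37 − $2,253.60 → -$347.37
  Jan: +$347.37 → $0.00
Lowest trial balance = -$610.05 (Feb)
Initial deposit = cushion − low point = $694.74 − (-$610.05) = $1,304.79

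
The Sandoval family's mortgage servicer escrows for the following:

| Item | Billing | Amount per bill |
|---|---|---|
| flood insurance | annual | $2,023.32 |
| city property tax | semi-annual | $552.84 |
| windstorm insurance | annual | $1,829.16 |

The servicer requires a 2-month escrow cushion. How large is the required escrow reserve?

Flood insurance = $2,023.32 per year
City property tax = $552.84 × 2 = $1,105.68 per year
Windstorm insurance = $1,829.16 per year
Total per year = $4,958.16
Monthly = $4,958.16 ÷ 12 = $413.18
Cushion = 2 × $413.18 = $826.36

$826.36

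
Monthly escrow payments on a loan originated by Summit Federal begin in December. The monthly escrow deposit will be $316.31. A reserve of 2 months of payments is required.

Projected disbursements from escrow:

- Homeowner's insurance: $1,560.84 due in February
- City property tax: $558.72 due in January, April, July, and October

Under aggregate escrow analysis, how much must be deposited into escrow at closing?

$1,803.25

Cushion = 2 × $316.31 = $632.62
Trial balance (start $0, +$316.31 each month, − disbursements):
  Dec: +$316.31 → $316.31
  Jan: +$316.31 − $558.72 → $73.90
  Feb: +$316.31 − $1,560.84 → -$1,170.63
  Mar: +$316.31 → -$854.32
  Apr: +$316.31 − $558.72 → -$1,096.73
  May: +$316.31 → -$780.42
  Jun: +$316.31 → -$464.11
  Jul: +$316.31 − $558.72 → -$706.52
  Aug: +$316.31 → -$390.21
  Sep: +$316.31 → -$73.90
  Oct: +$316.31 − $558.72 → -$316.31
  Nov: +$316.31 → $0.00
Lowest trial balance = -$1,170.63 (Feb)
Initial deposit = cushion − low point = $632.62 − (-$1,170.63) = $1,803.25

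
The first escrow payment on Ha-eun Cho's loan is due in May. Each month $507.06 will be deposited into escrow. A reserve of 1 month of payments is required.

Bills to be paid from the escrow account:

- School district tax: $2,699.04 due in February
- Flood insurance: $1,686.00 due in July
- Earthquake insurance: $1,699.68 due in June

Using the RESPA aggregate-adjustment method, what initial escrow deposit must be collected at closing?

$2,371.56

Cushion = 1 × $507.06 = $507.06
Trial balance (start $0, +$507.06 each month, − disbursements):
  May: +$507.06 → $507.06
  Jun: +$507.06 − $1,699.68 → -$685.56
  Jul: +$507.06 − $1,686.00 → -$1,864.50
  Aug: +$507.06 → -$1,357.44
  Sep: +$507.06 → -$850.38
  Oct: +$507.06 → -$343.32
  Nov: +$507.06 → $163.74
  Dec: +$507.06 → $670.80
  Jan: +$507.06 → $1,177.86
  Feb: +$507.06 − $2,699.04 → -$1,014.12
  Mar: +$507.06 → -$507.06
  Apr: +$507.06 → $0.00
Lowest trial balance = -$1,864.50 (Jul)
Initial deposit = cushion − low point = $507.06 − (-$1,864.50) = $2,371.56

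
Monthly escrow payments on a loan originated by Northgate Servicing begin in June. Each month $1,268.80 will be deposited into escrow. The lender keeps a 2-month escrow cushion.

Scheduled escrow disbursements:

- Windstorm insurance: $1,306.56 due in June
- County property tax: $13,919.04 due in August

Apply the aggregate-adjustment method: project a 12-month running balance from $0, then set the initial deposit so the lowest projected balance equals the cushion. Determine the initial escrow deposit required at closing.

Cushion = 2 × $1,268.80 = $2,537.60
Trial balance (start $0, +$1,268.80 each month, − disbursements):
  Jun: +$1,268.80 − $1,306.56 → -$37.76
  Jul: +$1,268.80 → $1,231.04
  Aug: +$1,268.80 − $13,919.04 → -$11,419.20
  Sep: +$1,268.80 → -$10,150.40
  Oct: +$1,268.80 → -$8,881.60
  Nov: +$1,268.80 → -$7,612.80
  Dec: +$1,268.80 → -$6,344.00
  Jan: +$1,268.80 → -$5,075.20
  Feb: +$1,268.80 → -$3,806.40
  Mar: +$1,268.80 → -$2,537.60
  Apr: +$1,268.80 → -$1,268.80
  May: +$1,268.80 → $0.00
Lowest trial balance = -$11,419.20 (Aug)
Initial deposit = cushion − low point = $2,537.60 − (-$11,419.20) = $13,956.80

$13,956.80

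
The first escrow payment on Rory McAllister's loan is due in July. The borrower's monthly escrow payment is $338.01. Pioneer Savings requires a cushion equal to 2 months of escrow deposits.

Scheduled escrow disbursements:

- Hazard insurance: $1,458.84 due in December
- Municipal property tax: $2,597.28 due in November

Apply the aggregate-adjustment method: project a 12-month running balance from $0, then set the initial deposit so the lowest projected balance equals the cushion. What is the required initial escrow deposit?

Cushion = 2 × $338.01 = $676.02
Trial balance (start $0, +$338.01 each month, − disbursements):
  Jul: +$338.01 → $338.01
  Aug: +$338.01 → $676.02
  Sep: +$338.01 → $1,014.03
  Oct: +$338.01 → $1,352.04
  Nov: +$338.01 − $2,597.28 → -$907.23
  Dec: +$338.01 − $1,458.84 → -$2,028.06
  Jan: +$338.01 → -$1,690.05
  Feb: +$338.01 → -$1,352.04
  Mar: +$338.01 → -$1,014.03
  Apr: +$338.01 → -$676.02
  May: +$338.01 → -$338.01
  Jun: +$338.01 → $0.00
Lowest trial balance = -$2,028.06 (Dec)
Initial deposit = cushion − low point = $676.02 − (-$2,028.06) = $2,704.08

$2,704.08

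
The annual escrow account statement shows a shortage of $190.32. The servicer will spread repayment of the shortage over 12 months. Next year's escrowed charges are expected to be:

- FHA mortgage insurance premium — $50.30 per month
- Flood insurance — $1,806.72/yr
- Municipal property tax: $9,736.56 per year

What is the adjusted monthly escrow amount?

$1,028.10

FHA mortgage insurance premium — $50.30 × 12 = $603.60/yr
Flood insurance — $1,806.72/yr
Municipal property tax — $9,736.56/yr
Annual escrow total = $603.60 + $1,806.72 + $9,736.56 = $12,146.88
Per month = $12,146.88 / 12 = $1,012.24
Shortage spread = $190.32 ÷ 12 = $15.86/mo
Adjusted monthly = $1,012.24 + $15.86 = $1,028.10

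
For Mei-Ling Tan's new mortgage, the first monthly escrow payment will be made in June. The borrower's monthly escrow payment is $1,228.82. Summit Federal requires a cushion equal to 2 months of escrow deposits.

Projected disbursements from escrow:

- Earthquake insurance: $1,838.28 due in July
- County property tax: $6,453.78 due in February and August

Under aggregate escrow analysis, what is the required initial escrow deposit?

$7,063.24

Cushion = 2 × $1,228.82 = $2,457.64
Trial balance (start $0, +$1,228.82 each month, − disbursements):
  Jun: +$1,228.82 → $1,228.82
  Jul: +$1,228.82 − $1,838.28 → $619.36
  Aug: +$1,228.82 − $6,453.78 → -$4,605.60
  Sep: +$1,228.82 → -$3,376.78
  Oct: +$1,228.82 → -$2,147.96
  Nov: +$1,228.82 → -$919.14
  Dec: +$1,228.82 → $309.68
  Jan: +$1,228.82 → $1,538.50
  Feb: +$1,228.82 − $6,453.78 → -$3,686.46
  Mar: +$1,228.82 → -$2,457.64
  Apr: +$1,228.82 → -$1,228.82
  May: +$1,228.82 → $0.00
Lowest trial balance = -$4,605.60 (Aug)
Initial deposit = cushion − low point = $2,457.64 − (-$4,605.60) = $7,063.24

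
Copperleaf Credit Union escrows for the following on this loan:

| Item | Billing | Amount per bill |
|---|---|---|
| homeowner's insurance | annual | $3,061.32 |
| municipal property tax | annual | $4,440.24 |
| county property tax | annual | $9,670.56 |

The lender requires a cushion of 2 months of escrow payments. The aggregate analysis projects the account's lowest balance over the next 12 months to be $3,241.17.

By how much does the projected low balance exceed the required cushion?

$379.15

Homeowner's insurance: $3,061.32 per year
Municipal property tax: $4,440.24 per year
County property tax: $9,670.56 per year
Combined annual = $3,061.32 + $4,440.24 + $9,670.56 = $17,172.12
Base monthly escrow = $17,172.12 ÷ 12 = $1,431.01
Required reserve = 2 × $1,431.01 = $2,862.02
Excess over cushion: $3,241.17 − $2,862.02 = $379.15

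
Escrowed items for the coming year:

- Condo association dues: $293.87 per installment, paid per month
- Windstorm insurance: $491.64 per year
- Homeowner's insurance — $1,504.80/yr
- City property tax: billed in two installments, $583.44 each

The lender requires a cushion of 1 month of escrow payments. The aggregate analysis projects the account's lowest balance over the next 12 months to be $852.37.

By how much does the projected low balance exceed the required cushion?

$294.89

Condo association dues = $293.87 × 12 = $3,526.44/yr
Windstorm insurance = $491.64/yr
Homeowner's insurance = $1,504.80/yr
City property tax = $583.44 × 2 = $1,166.88/yr
Total per year = $6,689.76
Monthly = $6,689.76 ÷ 12 = $557.48
Cushion = 1 × $557.48 = $557.48
Surplus = $852.37 − $557.48 = $294.89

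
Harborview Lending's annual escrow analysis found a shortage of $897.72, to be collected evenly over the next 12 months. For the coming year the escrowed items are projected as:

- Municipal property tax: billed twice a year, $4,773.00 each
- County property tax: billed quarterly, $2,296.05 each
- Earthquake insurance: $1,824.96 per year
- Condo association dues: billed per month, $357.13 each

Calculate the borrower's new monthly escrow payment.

$2,144.87

Municipal property tax = $4,773.00 × 2 = $9,546.00 annually
County property tax = $2,296.05 × 4 = $9,184.20 annually
Earthquake insurance = $1,824.96 annually
Condo association dues = $357.13 × 12 = $4,285.56 annually
Combined annual = $9,546.00 + $9,184.20 + $1,824.96 + $4,285.56 = $24,840.72
Per month = $24,840.72 / 12 = $2,070.06
Shortage per month = $897.72 / 12 = $74.81
Adjusted monthly = $2,070.06 + $74.81 = $2,144.87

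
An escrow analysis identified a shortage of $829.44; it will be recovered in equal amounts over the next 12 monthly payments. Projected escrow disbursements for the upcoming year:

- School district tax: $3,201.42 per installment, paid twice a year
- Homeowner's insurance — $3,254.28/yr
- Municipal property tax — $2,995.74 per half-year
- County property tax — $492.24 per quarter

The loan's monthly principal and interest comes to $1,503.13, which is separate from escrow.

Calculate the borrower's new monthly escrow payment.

School district tax — $3,201.42 × 2 = $6,402.84/yr
Homeowner's insurance — $3,254.28/yr
Municipal property tax — $2,995.74 × 2 = $5,991.48/yr
County property tax — $492.24 × 4 = $1,968.96/yr
Annual escrow total = $6,402.84 + $3,254.28 + $5,991.48 + $1,968.96 = $17,617.56
Monthly = $17,617.56 ÷ 12 = $1,468.13
Monthly shortage recovery: $829.44 ÷ 12 = $69.12
New monthly escrow = $1,468.13 + $69.12 = $1,537.25

$1,537.25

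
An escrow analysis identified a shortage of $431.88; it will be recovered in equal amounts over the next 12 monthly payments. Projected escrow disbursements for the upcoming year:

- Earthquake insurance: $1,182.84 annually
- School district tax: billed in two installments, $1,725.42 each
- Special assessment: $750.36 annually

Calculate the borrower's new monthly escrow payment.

$484.66

Earthquake insurance: $1,182.84 annually
School district tax: $1,725.42 × 2 = $3,450.84 annually
Special assessment: $750.36 annually
Combined annual = $1,182.84 + $3,450.84 + $750.36 = $5,384.04
Per month = $5,384.04 / 12 = $448.67
Monthly shortage recovery: $431.88 ÷ 12 = $35.99
New monthly escrow = $448.67 + $35.99 = $484.66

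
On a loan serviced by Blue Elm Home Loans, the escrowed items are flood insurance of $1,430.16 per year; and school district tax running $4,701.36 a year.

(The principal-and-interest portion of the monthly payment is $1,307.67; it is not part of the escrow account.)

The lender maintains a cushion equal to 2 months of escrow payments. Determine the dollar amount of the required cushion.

$1,021.92

Flood insurance = $1,430.16
School district tax = $4,701.36
Yearly total = $1,430.16 + $4,701.36 = $6,131.52
Monthly = $6,131.52 ÷ 12 = $510.96
Reserve = 2 × $510.96 = $1,021.92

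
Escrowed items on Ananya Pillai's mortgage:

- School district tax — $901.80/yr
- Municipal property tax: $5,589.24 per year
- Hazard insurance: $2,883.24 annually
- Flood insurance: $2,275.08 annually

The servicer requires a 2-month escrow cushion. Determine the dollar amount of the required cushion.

$1,941.56

School district tax: $901.80
Municipal property tax: $5,589.24
Hazard insurance: $2,883.24
Flood insurance: $2,275.08
Combined annual = $901.80 + $5,589.24 + $2,883.24 + $2,275.08 = $11,649.36
Monthly = $11,649.36 / 12 = $970.78
Required cushion = 2 × $970.78 = $1,941.56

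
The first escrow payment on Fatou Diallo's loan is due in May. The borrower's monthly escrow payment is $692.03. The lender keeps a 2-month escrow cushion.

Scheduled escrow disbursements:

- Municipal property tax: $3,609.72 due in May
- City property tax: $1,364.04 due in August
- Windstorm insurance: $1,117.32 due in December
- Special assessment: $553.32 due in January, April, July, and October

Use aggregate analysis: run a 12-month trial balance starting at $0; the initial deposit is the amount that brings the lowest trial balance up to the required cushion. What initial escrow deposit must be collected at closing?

Cushion = 2 × $692.03 = $1,384.06
Trial balance (start $0, +$692.03 each month, − disbursements):
  May: +$692.03 − $3,609.72 → -$2,917.69
  Jun: +$692.03 → -$2,225.66
  Jul: +$692.03 − $553.32 → -$2,086.95
  Aug: +$692.03 − $1,364.04 → -$2,758.96
  Sep: +$692.03 → -$2,066.93
  Oct: +$692.03 − $553.32 → -$1,928.22
  Nov: +$692.03 → -$1,236.19
  Dec: +$692.03 − $1,117.32 → -$1,661.48
  Jan: +$692.03 − $553.32 → -$1,522.77
  Feb: +$692.03 → -$830.74
  Mar: +$692.03 → -$138.71
  Apr: +$692.03 − $553.32 → $0.00
Lowest trial balance = -$2,917.69 (May)
Initial deposit = cushion − low point = $1,384.06 − (-$2,917.69) = $4,301.75

$4,301.75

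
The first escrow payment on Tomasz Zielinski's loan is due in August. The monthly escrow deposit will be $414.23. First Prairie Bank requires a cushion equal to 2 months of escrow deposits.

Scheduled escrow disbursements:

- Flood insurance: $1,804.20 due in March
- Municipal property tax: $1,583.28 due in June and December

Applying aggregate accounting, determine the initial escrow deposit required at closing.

Cushion = 2 × $414.23 = $828.46
Trial balance (start $0, +$414.23 each month, − disbursements):
  Aug: +$414.23 → $414.23
  Sep: +$414.23 → $828.46
  Oct: +$414.23 → $1,242.69
  Nov: +$414.23 → $1,656.92
  Dec: +$414.23 − $1,583.28 → $487.87
  Jan: +$414.23 → $902.10
  Feb: +$414.23 → $1,316.33
  Mar: +$414.23 − $1,804.20 → -$73.64
  Apr: +$414.23 → $340.59
  May: +$414.23 → $754.82
  Jun: +$414.23 − $1,583.28 → -$414.23
  Jul: +$414.23 → $0.00
Lowest trial balance = -$414.23 (Jun)
Initial deposit = cushion − low point = $828.46 − (-$414.23) = $1,242.69

$1,242.69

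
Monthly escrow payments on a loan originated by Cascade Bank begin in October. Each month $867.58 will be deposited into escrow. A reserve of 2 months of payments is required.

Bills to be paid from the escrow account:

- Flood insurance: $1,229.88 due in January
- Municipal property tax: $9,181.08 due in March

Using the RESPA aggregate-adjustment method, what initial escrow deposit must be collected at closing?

Cushion = 2 × $867.58 = $1,735.16
Trial balance (start $0, +$867.58 each month, − disbursements):
  Oct: +$867.58 → $867.58
  Nov: +$867.58 → $1,735.16
  Dec: +$867.58 → $2,602.74
  Jan: +$867.58 − $1,229.88 → $2,240.44
  Feb: +$867.58 → $3,108.02
  Mar: +$867.58 − $9,181.08 → -$5,205.48
  Apr: +$867.58 → -$4,337.90
  May: +$867.58 → -$3,470.32
  Jun: +$867.58 → -$2,602.74
  Jul: +$867.58 → -$1,735.16
  Aug: +$867.58 → -$867.58
  Sep: +$867.58 → $0.00
Lowest trial balance = -$5,205.48 (Mar)
Initial deposit = cushion − low point = $1,735.16 − (-$5,205.48) = $6,940.64

$6,940.64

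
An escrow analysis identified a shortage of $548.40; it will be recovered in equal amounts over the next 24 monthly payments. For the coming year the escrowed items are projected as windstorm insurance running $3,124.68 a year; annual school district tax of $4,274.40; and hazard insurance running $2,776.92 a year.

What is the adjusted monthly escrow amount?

Windstorm insurance: $3,124.68 per year
School district tax: $4,274.40 per year
Hazard insurance: $2,776.92 per year
Total per year = $10,176.00
Monthly escrow = $10,176.00 ÷ 12 = $848.00
Shortage per month = $548.40 / 24 = $22.85
Adjusted monthly = $848.00 + $22.85 = $870.85

$870.85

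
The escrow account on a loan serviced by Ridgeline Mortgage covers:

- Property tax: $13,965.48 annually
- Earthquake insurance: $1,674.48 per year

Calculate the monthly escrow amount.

$1,303.33

Property tax = $13,965.48
Earthquake insurance = $1,674.48
Combined annual = $15,639.96
Per month = $15,639.96 / 12 = $1,303.33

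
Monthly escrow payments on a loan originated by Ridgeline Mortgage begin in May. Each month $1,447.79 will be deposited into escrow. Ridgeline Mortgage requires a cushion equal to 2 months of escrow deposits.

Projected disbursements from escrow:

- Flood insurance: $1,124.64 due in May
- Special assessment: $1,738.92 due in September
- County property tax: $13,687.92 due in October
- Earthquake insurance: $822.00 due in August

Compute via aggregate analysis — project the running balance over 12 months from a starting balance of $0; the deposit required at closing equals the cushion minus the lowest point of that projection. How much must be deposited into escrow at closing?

Cushion = 2 × $1,447.79 = $2,895.58
Trial balance (start $0, +$1,447.79 each month, − disbursements):
  May: +$1,447.79 − $1,124.64 → $323.15
  Jun: +$1,447.79 → $1,770.94
  Jul: +$1,447.79 → $3,218.73
  Aug: +$1,447.79 − $822.00 → $3,844.52
  Sep: +$1,447.79 − $1,738.92 → $3,553.39
  Oct: +$1,447.79 − $13,687.92 → -$8,686.74
  Nov: +$1,447.79 → -$7,238.95
  Dec: +$1,447.79 → -$5,791.16
  Jan: +$1,447.79 → -$4,343.37
  Feb: +$1,447.79 → -$2,895.58
  Mar: +$1,447.79 → -$1,447.79
  Apr: +$1,447.79 → $0.00
Lowest trial balance = -$8,686.74 (Oct)
Initial deposit = cushion − low point = $2,895.58 − (-$8,686.74) = $11,582.32

$11,582.32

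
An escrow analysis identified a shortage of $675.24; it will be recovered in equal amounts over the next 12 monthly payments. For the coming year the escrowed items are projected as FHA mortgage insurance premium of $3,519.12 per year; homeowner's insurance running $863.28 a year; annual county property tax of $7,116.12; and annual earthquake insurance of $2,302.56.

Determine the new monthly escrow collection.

FHA mortgage insurance premium — $3,519.12 annually
Homeowner's insurance — $863.28 annually
County property tax — $7,116.12 annually
Earthquake insurance — $2,302.56 annually
Total per year = $13,801.08
Monthly escrow = $13,801.08 / 12 = $1,150.09
Shortage per month = $675.24 ÷ 12 = $56.27
Adjusted monthly = $1,150.09 + $56.27 = $1,206.36

$1,206.36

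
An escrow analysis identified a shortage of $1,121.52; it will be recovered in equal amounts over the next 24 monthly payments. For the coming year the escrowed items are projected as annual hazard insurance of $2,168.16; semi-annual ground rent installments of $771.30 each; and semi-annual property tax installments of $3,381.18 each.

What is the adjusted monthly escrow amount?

$919.49

Hazard insurance — $2,168.16 annually
Ground rent — $771.30 × 2 = $1,542.60 annually
Property tax — $3,381.18 × 2 = $6,762.36 annually
Total annual escrow = $2,168.16 + $1,542.60 + $6,762.36 = $10,473.12
Monthly escrow = $10,473.12 ÷ 12 = $872.76
Shortage per month = $1,121.52 / 24 = $46.73
Adjusted monthly = $872.76 + $46.73 = $919.49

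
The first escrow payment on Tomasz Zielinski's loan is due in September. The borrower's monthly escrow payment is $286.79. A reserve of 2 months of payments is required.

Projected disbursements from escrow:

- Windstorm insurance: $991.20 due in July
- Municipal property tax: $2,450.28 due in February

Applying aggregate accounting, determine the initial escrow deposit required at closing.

$1,303.12

Cushion = 2 × $286.79 = $573.58
Trial balance (start $0, +$286.79 each month, − disbursements):
  Sep: +$286.79 → $286.79
  Oct: +$286.79 → $573.58
  Nov: +$286.79 → $860.37
  Dec: +$286.79 → $1,147.16
  Jan: +$286.79 → $1,433.95
  Feb: +$286.79 − $2,450.28 → -$729.54
  Mar: +$286.79 → -$442.75
  Apr: +$286.79 → -$155.96
  May: +$286.79 → $130.83
  Jun: +$286.79 → $417.62
  Jul: +$286.79 − $991.20 → -$286.79
  Aug: +$286.79 → $0.00
Lowest trial balance = -$729.54 (Feb)
Initial deposit = cushion − low point = $573.58 − (-$729.54) = $1,303.12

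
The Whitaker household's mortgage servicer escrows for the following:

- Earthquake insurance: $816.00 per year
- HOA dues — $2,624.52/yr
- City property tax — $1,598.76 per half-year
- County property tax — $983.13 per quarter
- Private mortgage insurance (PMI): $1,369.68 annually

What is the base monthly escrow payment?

$995.02

Earthquake insurance: $816.00/yr
HOA dues: $2,624.52/yr
City property tax: $1,598.76 × 2 = $3,197.52/yr
County property tax: $983.13 × 4 = $3,932.52/yr
Private mortgage insurance (PMI): $1,369.68/yr
Combined annual = $816.00 + $2,624.52 + $3,197.52 + $3,932.52 + $1,369.68 = $11,940.24
Per month = $11,940.24 / 12 = $995.02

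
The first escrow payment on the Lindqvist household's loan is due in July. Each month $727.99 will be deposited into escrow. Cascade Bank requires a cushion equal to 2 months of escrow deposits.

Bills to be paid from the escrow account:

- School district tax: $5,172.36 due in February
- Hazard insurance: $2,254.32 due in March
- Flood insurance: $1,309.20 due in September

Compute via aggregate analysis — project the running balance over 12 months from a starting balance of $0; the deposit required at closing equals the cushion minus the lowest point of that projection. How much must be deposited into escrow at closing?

Cushion = 2 × $727.99 = $1,455.98
Trial balance (start $0, +$727.99 each month, − disbursements):
  Jul: +$727.99 → $727.99
  Aug: +$727.99 → $1,455.98
  Sep: +$727.99 − $1,309.20 → $874.77
  Oct: +$727.99 → $1,602.76
  Nov: +$727.99 → $2,330.75
  Dec: +$727.99 → $3,058.74
  Jan: +$727.99 → $3,786.73
  Feb: +$727.99 − $5,172.36 → -$657.64
  Mar: +$727.99 − $2,254.32 → -$2,183.97
  Apr: +$727.99 → -$1,455.98
  May: +$727.99 → -$727.99
  Jun: +$727.99 → $0.00
Lowest trial balance = -$2,183.97 (Mar)
Initial deposit = cushion − low point = $1,455.98 − (-$2,183.97) = $3,639.95

$3,639.95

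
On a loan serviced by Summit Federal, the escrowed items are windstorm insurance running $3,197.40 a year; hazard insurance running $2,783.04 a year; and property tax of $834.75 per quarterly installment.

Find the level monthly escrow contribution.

$776.62

Windstorm insurance — $3,197.40/yr
Hazard insurance — $2,783.04/yr
Property tax — $834.75 × 4 = $3,339.00/yr
Total annual escrow = $9,319.44
Per month = $9,319.44 ÷ 12 = $776.62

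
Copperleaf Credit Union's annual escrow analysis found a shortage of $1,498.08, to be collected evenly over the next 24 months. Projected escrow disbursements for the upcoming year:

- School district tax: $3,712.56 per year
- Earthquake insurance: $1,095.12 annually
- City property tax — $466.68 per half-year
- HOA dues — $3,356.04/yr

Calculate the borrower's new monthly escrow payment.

$820.51

School district tax = $3,712.56/yr
Earthquake insurance = $1,095.12/yr
City property tax = $466.68 × 2 = $933.36/yr
HOA dues = $3,356.04/yr
Total per year = $3,712.56 + $1,095.12 + $933.36 + $3,356.04 = $9,097.08
Monthly escrow = $9,097.08 / 12 = $758.09
Shortage spread = $1,498.08 ÷ 24 = $62.42/mo
Adjusted monthly = $758.09 + $62.42 = $820.51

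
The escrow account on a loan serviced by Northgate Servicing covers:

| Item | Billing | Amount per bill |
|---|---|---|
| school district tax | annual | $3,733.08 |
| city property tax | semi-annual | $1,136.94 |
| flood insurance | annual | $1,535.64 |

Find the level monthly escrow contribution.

$628.55

School district tax = $3,733.08 per year
City property tax = $1,136.94 × 2 = $2,273.88 per year
Flood insurance = $1,535.64 per year
Total per year = $7,542.60
Monthly escrow = $7,542.60 ÷ 12 = $628.55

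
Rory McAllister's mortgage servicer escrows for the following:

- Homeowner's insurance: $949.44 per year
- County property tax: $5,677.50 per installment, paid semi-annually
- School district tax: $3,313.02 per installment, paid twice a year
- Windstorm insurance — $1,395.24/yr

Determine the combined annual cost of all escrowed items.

$20,325.72

Homeowner's insurance = $949.44/yr
County property tax = $5,677.50 × 2 = $11,355.00/yr
School district tax = $3,313.02 × 2 = $6,626.04/yr
Windstorm insurance = $1,395.24/yr
Yearly total = $20,325.72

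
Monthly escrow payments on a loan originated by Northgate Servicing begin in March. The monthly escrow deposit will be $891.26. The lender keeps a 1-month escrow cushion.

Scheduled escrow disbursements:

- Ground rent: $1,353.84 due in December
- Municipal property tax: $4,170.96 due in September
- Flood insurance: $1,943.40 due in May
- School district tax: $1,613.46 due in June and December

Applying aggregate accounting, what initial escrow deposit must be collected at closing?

Cushion = 1 × $891.26 = $891.26
Trial balance (start $0, +$891.26 each month, − disbursements):
  Mar: +$891.26 → $891.26
  Apr: +$891.26 → $1,782.52
  May: +$891.26 − $1,943.40 → $730.38
  Jun: +$891.26 − $1,613.46 → $8.18
  Jul: +$891.26 → $899.44
  Aug: +$891.26 → $1,790.70
  Sep: +$891.26 − $4,170.96 → -$1,489.00
  Oct: +$891.26 → -$597.74
  Nov: +$891.26 → $293.52
  Dec: +$891.26 − $2,967.30 → -$1,782.52
  Jan: +$891.26 → -$891.26
  Feb: +$891.26 → $0.00
Lowest trial balance = -$1,782.52 (Dec)
Initial deposit = cushion − low point = $891.26 − (-$1,782.52) = $2,673.78

$2,673.78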